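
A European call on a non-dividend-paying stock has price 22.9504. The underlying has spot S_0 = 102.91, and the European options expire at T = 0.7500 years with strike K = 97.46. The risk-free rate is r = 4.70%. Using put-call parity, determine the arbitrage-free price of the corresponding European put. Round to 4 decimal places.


Answer: Put price = 14.1248

Derivation:
Put-call parity: C - P = S_0 * exp(-qT) - K * exp(-rT).
S_0 * exp(-qT) = 102.9100 * 1.00000000 = 102.91000000
K * exp(-rT) = 97.4600 * 0.96536405 = 94.08437983
P = C - S*exp(-qT) + K*exp(-rT)
P = 22.9504 - 102.91000000 + 94.08437983 = 14.1248


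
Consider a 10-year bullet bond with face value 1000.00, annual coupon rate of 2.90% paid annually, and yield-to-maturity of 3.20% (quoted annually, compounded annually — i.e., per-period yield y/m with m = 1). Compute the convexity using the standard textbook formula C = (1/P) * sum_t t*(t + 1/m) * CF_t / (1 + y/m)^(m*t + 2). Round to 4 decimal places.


Coupon per period c = face * coupon_rate / m = 29.000000
Periods per year m = 1; per-period yield y/m = 0.032000
Number of cashflows N = 10
Cashflows (t years, CF_t, discount factor 1/(1+y/m)^(m*t), PV):
  t = 1.0000: CF_t = 29.000000, DF = 0.968992, PV = 28.100775
  t = 2.0000: CF_t = 29.000000, DF = 0.938946, PV = 27.229433
  t = 3.0000: CF_t = 29.000000, DF = 0.909831, PV = 26.385110
  t = 4.0000: CF_t = 29.000000, DF = 0.881620, PV = 25.566967
  t = 5.0000: CF_t = 29.000000, DF = 0.854283, PV = 24.774193
  t = 6.0000: CF_t = 29.000000, DF = 0.827793, PV = 24.006001
  t = 7.0000: CF_t = 29.000000, DF = 0.802125, PV = 23.261629
  t = 8.0000: CF_t = 29.000000, DF = 0.777253, PV = 22.540338
  t = 9.0000: CF_t = 29.000000, DF = 0.753152, PV = 21.841413
  t = 10.0000: CF_t = 1029.000000, DF = 0.729799, PV = 750.962761
Price P = sum_t PV_t = 974.668619
Convexity numerator sum_t t*(t + 1/m) * CF_t / (1+y/m)^(m*t + 2):
  t = 1.0000: term = 52.770220
  t = 2.0000: term = 153.401801
  t = 3.0000: term = 297.290312
  t = 4.0000: term = 480.120014
  t = 5.0000: term = 697.848857
  t = 6.0000: term = 946.694186
  t = 7.0000: term = 1223.119103
  t = 8.0000: term = 1523.819481
  t = 9.0000: term = 1845.711581
  t = 10.0000: term = 77562.480995
Convexity = (1/P) * sum = 84783.256550 / 974.668619 = 86.986751

Answer: Convexity = 86.9868


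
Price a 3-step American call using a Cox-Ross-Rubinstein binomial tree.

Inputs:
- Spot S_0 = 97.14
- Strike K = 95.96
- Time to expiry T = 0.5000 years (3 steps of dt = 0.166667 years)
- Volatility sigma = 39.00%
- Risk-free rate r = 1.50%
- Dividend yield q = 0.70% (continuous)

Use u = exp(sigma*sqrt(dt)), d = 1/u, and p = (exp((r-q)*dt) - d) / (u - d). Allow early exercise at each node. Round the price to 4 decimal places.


dt = T/N = 0.166667
u = exp(sigma*sqrt(dt)) = 1.172592; d = 1/u = 0.852811
p = (exp((r-q)*dt) - d) / (u - d) = 0.464452
Discount per step: exp(-r*dt) = 0.997503
Stock lattice S(k, i) with i counting down-moves:
  k=0: S(0,0) = 97.1400
  k=1: S(1,0) = 113.9056; S(1,1) = 82.8421
  k=2: S(2,0) = 133.5648; S(2,1) = 97.1400; S(2,2) = 70.6487
  k=3: S(3,0) = 156.6171; S(3,1) = 113.9056; S(3,2) = 82.8421; S(3,3) = 60.2500
Terminal payoffs V(N, i) = max(S_T - K, 0):
  V(3,0) = 60.657063; V(3,1) = 17.945604; V(3,2) = 0.000000; V(3,3) = 0.000000
Backward induction: V(k, i) = exp(-r*dt) * [p * V(k+1, i) + (1-p) * V(k+1, i+1)]; then take max(V_cont, immediate exercise) for American.
  V(2,0) = exp(-r*dt) * [p*60.657063 + (1-p)*17.945604] = 37.688686; exercise = 37.604820; V(2,0) = max -> 37.688686
  V(2,1) = exp(-r*dt) * [p*17.945604 + (1-p)*0.000000] = 8.314060; exercise = 1.180000; V(2,1) = max -> 8.314060
  V(2,2) = exp(-r*dt) * [p*0.000000 + (1-p)*0.000000] = 0.000000; exercise = 0.000000; V(2,2) = max -> 0.000000
  V(1,0) = exp(-r*dt) * [p*37.688686 + (1-p)*8.314060] = 21.902338; exercise = 17.945604; V(1,0) = max -> 21.902338
  V(1,1) = exp(-r*dt) * [p*8.314060 + (1-p)*0.000000] = 3.851840; exercise = 0.000000; V(1,1) = max -> 3.851840
  V(0,0) = exp(-r*dt) * [p*21.902338 + (1-p)*3.851840] = 12.204879; exercise = 1.180000; V(0,0) = max -> 12.204879

Answer: Price = V(0,0) = 12.2049


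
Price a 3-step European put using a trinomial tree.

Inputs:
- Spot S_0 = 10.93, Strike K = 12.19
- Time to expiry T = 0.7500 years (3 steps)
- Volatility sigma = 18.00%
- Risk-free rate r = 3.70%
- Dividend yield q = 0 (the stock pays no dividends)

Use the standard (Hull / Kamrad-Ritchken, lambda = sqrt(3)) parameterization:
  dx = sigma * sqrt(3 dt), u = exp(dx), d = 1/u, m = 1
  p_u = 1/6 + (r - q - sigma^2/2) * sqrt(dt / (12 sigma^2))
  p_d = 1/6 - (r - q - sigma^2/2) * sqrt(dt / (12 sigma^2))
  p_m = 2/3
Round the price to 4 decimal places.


Answer: Price = V(0,0) = 1.2848

Derivation:
dt = T/N = 0.250000; dx = sigma*sqrt(3*dt) = 0.155885
u = exp(dx) = 1.168691; d = 1/u = 0.855658
p_u = 0.183346, p_m = 0.666667, p_d = 0.149988
Discount per step: exp(-r*dt) = 0.990793
Stock lattice S(k, j) with j the centered position index:
  k=0: S(0,+0) = 10.9300
  k=1: S(1,-1) = 9.3523; S(1,+0) = 10.9300; S(1,+1) = 12.7738
  k=2: S(2,-2) = 8.0024; S(2,-1) = 9.3523; S(2,+0) = 10.9300; S(2,+1) = 12.7738; S(2,+2) = 14.9286
  k=3: S(3,-3) = 6.8473; S(3,-2) = 8.0024; S(3,-1) = 9.3523; S(3,+0) = 10.9300; S(3,+1) = 12.7738; S(3,+2) = 14.9286; S(3,+3) = 17.4470
Terminal payoffs V(N, j) = max(K - S_T, 0):
  V(3,-3) = 5.342678; V(3,-2) = 4.187595; V(3,-1) = 2.837659; V(3,+0) = 1.260000; V(3,+1) = 0.000000; V(3,+2) = 0.000000; V(3,+3) = 0.000000
Backward induction: V(k, j) = exp(-r*dt) * [p_u * V(k+1, j+1) + p_m * V(k+1, j) + p_d * V(k+1, j-1)]
  V(2,-2) = exp(-r*dt) * [p_u*2.837659 + p_m*4.187595 + p_d*5.342678] = 4.075465
  V(2,-1) = exp(-r*dt) * [p_u*1.260000 + p_m*2.837659 + p_d*4.187595] = 2.725547
  V(2,+0) = exp(-r*dt) * [p_u*0.000000 + p_m*1.260000 + p_d*2.837659] = 1.253961
  V(2,+1) = exp(-r*dt) * [p_u*0.000000 + p_m*0.000000 + p_d*1.260000] = 0.187244
  V(2,+2) = exp(-r*dt) * [p_u*0.000000 + p_m*0.000000 + p_d*0.000000] = 0.000000
  V(1,-1) = exp(-r*dt) * [p_u*1.253961 + p_m*2.725547 + p_d*4.075465] = 2.633734
  V(1,+0) = exp(-r*dt) * [p_u*0.187244 + p_m*1.253961 + p_d*2.725547] = 1.267326
  V(1,+1) = exp(-r*dt) * [p_u*0.000000 + p_m*0.187244 + p_d*1.253961] = 0.310027
  V(0,+0) = exp(-r*dt) * [p_u*0.310027 + p_m*1.267326 + p_d*2.633734] = 1.284814


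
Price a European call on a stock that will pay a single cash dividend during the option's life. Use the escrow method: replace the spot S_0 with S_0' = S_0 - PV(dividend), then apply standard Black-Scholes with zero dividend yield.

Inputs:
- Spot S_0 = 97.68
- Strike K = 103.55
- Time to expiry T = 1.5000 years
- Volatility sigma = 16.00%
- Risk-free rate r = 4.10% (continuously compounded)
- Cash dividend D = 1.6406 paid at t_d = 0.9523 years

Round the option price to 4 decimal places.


PV(D) = D * exp(-r * t_d) = 1.6406 * 0.96170810 = 1.57777832
S_0' = S_0 - PV(D) = 97.6800 - 1.57777832 = 96.10222168
d1 = (ln(S_0'/K) + (r + sigma^2/2)*T) / (sigma*sqrt(T)) = 0.03091382
d2 = d1 - sigma*sqrt(T) = -0.16504536
exp(-rT) = 0.94035295
N(d1) = 0.51233086; N(d2) = 0.43445414
C = S_0' * N(d1) - K * exp(-rT) * N(d2) = 96.10222168 * 0.51233086 - 103.5500 * 0.94035295 * 0.43445414 = 6.9318

Answer: Price = 6.9318


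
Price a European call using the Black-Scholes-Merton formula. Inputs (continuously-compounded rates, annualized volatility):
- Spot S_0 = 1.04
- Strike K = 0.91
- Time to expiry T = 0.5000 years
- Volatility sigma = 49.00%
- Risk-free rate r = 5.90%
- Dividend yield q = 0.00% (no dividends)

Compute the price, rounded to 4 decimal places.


Answer: Price = 0.2247

Derivation:
d1 = (ln(S/K) + (r - q + 0.5*sigma^2) * T) / (sigma * sqrt(T)) = 0.64377424
d2 = d1 - sigma * sqrt(T) = 0.29729191
exp(-rT) = 0.97093088; exp(-qT) = 1.00000000
C = S_0 * exp(-qT) * N(d1) - K * exp(-rT) * N(d2)
N(d1) = 0.74013908; N(d2) = 0.61687817
C = 1.0400 * 1.00000000 * 0.74013908 - 0.9100 * 0.97093088 * 0.61687817 = 0.2247


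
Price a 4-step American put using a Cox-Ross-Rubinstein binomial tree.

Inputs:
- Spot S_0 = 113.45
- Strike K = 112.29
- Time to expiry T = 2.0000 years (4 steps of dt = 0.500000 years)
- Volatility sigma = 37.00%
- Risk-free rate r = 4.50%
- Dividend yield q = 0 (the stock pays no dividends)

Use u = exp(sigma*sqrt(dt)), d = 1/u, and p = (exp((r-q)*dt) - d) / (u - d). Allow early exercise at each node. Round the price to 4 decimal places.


Answer: Price = V(0,0) = 17.8172

Derivation:
dt = T/N = 0.500000
u = exp(sigma*sqrt(dt)) = 1.299045; d = 1/u = 0.769796
p = (exp((r-q)*dt) - d) / (u - d) = 0.477958
Discount per step: exp(-r*dt) = 0.977751
Stock lattice S(k, i) with i counting down-moves:
  k=0: S(0,0) = 113.4500
  k=1: S(1,0) = 147.3767; S(1,1) = 87.3334
  k=2: S(2,0) = 191.4490; S(2,1) = 113.4500; S(2,2) = 67.2289
  k=3: S(3,0) = 248.7008; S(3,1) = 147.3767; S(3,2) = 87.3334; S(3,3) = 51.7525
  k=4: S(4,0) = 323.0736; S(4,1) = 191.4490; S(4,2) = 113.4500; S(4,3) = 67.2289; S(4,4) = 39.8389
Terminal payoffs V(N, i) = max(K - S_T, 0):
  V(4,0) = 0.000000; V(4,1) = 0.000000; V(4,2) = 0.000000; V(4,3) = 45.061101; V(4,4) = 72.451086
Backward induction: V(k, i) = exp(-r*dt) * [p * V(k+1, i) + (1-p) * V(k+1, i+1)]; then take max(V_cont, immediate exercise) for American.
  V(3,0) = exp(-r*dt) * [p*0.000000 + (1-p)*0.000000] = 0.000000; exercise = 0.000000; V(3,0) = max -> 0.000000
  V(3,1) = exp(-r*dt) * [p*0.000000 + (1-p)*0.000000] = 0.000000; exercise = 0.000000; V(3,1) = max -> 0.000000
  V(3,2) = exp(-r*dt) * [p*0.000000 + (1-p)*45.061101] = 23.000407; exercise = 24.956624; V(3,2) = max -> 24.956624
  V(3,3) = exp(-r*dt) * [p*45.061101 + (1-p)*72.451086] = 58.039138; exercise = 60.537451; V(3,3) = max -> 60.537451
  V(2,0) = exp(-r*dt) * [p*0.000000 + (1-p)*0.000000] = 0.000000; exercise = 0.000000; V(2,0) = max -> 0.000000
  V(2,1) = exp(-r*dt) * [p*0.000000 + (1-p)*24.956624] = 12.738537; exercise = 0.000000; V(2,1) = max -> 12.738537
  V(2,2) = exp(-r*dt) * [p*24.956624 + (1-p)*60.537451] = 42.562788; exercise = 45.061101; V(2,2) = max -> 45.061101
  V(1,0) = exp(-r*dt) * [p*0.000000 + (1-p)*12.738537] = 6.502094; exercise = 0.000000; V(1,0) = max -> 6.502094
  V(1,1) = exp(-r*dt) * [p*12.738537 + (1-p)*45.061101] = 28.953433; exercise = 24.956624; V(1,1) = max -> 28.953433
  V(0,0) = exp(-r*dt) * [p*6.502094 + (1-p)*28.953433] = 17.817202; exercise = 0.000000; V(0,0) = max -> 17.817202


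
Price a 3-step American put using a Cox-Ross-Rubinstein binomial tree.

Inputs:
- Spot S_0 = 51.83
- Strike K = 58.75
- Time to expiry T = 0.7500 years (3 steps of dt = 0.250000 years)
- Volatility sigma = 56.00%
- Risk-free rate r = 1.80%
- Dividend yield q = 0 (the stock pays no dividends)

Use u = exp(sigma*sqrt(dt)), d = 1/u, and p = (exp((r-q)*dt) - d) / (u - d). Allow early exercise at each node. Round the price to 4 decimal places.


dt = T/N = 0.250000
u = exp(sigma*sqrt(dt)) = 1.323130; d = 1/u = 0.755784
p = (exp((r-q)*dt) - d) / (u - d) = 0.438403
Discount per step: exp(-r*dt) = 0.995510
Stock lattice S(k, i) with i counting down-moves:
  k=0: S(0,0) = 51.8300
  k=1: S(1,0) = 68.5778; S(1,1) = 39.1723
  k=2: S(2,0) = 90.7374; S(2,1) = 51.8300; S(2,2) = 29.6058
  k=3: S(3,0) = 120.0573; S(3,1) = 68.5778; S(3,2) = 39.1723; S(3,3) = 22.3756
Terminal payoffs V(N, i) = max(K - S_T, 0):
  V(3,0) = 0.000000; V(3,1) = 0.000000; V(3,2) = 19.577729; V(3,3) = 36.374444
Backward induction: V(k, i) = exp(-r*dt) * [p * V(k+1, i) + (1-p) * V(k+1, i+1)]; then take max(V_cont, immediate exercise) for American.
  V(2,0) = exp(-r*dt) * [p*0.000000 + (1-p)*0.000000] = 0.000000; exercise = 0.000000; V(2,0) = max -> 0.000000
  V(2,1) = exp(-r*dt) * [p*0.000000 + (1-p)*19.577729] = 10.945422; exercise = 6.920000; V(2,1) = max -> 10.945422
  V(2,2) = exp(-r*dt) * [p*19.577729 + (1-p)*36.374444] = 28.880453; exercise = 29.144234; V(2,2) = max -> 29.144234
  V(1,0) = exp(-r*dt) * [p*0.000000 + (1-p)*10.945422] = 6.119314; exercise = 0.000000; V(1,0) = max -> 6.119314
  V(1,1) = exp(-r*dt) * [p*10.945422 + (1-p)*29.144234] = 21.070782; exercise = 19.577729; V(1,1) = max -> 21.070782
  V(0,0) = exp(-r*dt) * [p*6.119314 + (1-p)*21.070782] = 14.450834; exercise = 6.920000; V(0,0) = max -> 14.450834

Answer: Price = V(0,0) = 14.4508


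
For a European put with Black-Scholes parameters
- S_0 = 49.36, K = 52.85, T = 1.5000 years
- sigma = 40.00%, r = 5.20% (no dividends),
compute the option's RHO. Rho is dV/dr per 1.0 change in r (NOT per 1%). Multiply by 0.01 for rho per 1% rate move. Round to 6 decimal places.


d1 = 0.2647136361; d2 = -0.2251843125
phi(d1) = 0.3852067069; exp(-qT) = 1.0000000000; exp(-rT) = 0.9249644265
N(-d2) = 0.5890820535
Rho = -K*T*exp(-rT)*N(-d2) = -52.8500 * 1.5000 * 0.9249644265 * 0.5890820535 = -43.195358

Answer: Rho = -43.195358


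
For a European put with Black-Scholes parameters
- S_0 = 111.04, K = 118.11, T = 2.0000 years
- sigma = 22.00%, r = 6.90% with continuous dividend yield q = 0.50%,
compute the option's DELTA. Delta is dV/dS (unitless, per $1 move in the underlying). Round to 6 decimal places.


d1 = 0.3685765271; d2 = 0.0574495433
phi(d1) = 0.3727442090; exp(-qT) = 0.9900498337; exp(-rT) = 0.8710986917
N(-d1) = 0.3562216972
Delta = -exp(-qT) * N(-d1) = -0.9900498337 * 0.3562216972 = -0.352677

Answer: Delta = -0.352677


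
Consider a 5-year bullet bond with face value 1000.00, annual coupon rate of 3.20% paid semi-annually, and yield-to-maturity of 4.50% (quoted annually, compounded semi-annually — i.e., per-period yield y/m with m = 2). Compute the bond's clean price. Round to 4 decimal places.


Answer: Price = 942.3696

Derivation:
Coupon per period c = face * coupon_rate / m = 16.000000
Periods per year m = 2; per-period yield y/m = 0.022500
Number of cashflows N = 10
Cashflows (t years, CF_t, discount factor 1/(1+y/m)^(m*t), PV):
  t = 0.5000: CF_t = 16.000000, DF = 0.977995, PV = 15.647922
  t = 1.0000: CF_t = 16.000000, DF = 0.956474, PV = 15.303591
  t = 1.5000: CF_t = 16.000000, DF = 0.935427, PV = 14.966837
  t = 2.0000: CF_t = 16.000000, DF = 0.914843, PV = 14.637494
  t = 2.5000: CF_t = 16.000000, DF = 0.894712, PV = 14.315397
  t = 3.0000: CF_t = 16.000000, DF = 0.875024, PV = 14.000388
  t = 3.5000: CF_t = 16.000000, DF = 0.855769, PV = 13.692311
  t = 4.0000: CF_t = 16.000000, DF = 0.836938, PV = 13.391014
  t = 4.5000: CF_t = 16.000000, DF = 0.818522, PV = 13.096346
  t = 5.0000: CF_t = 1016.000000, DF = 0.800510, PV = 813.318294
Price P = sum_t PV_t = 942.369594


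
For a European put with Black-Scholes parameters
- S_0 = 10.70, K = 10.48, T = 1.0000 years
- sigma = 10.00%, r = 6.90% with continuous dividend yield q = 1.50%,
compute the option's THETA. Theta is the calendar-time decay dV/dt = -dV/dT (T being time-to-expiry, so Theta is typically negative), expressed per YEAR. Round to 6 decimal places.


d1 = 0.7977506257; d2 = 0.6977506257
phi(d1) = 0.2902125877; exp(-qT) = 0.9851119396; exp(-rT) = 0.9333266801
Theta = -S*exp(-qT)*phi(d1)*sigma/(2*sqrt(T)) + r*K*exp(-rT)*N(-d2) - q*S*exp(-qT)*N(-d1)
N(-d1) = 0.2125076094; N(-d2) = 0.2426665808; sqrt(T) = 1.0000000000
Term 1 = -10.7000 * 0.9851119396 * 0.2902125877 * 0.1000 / (2 * 1.0000000000) = -0.1529521586
Term 2 = 0.0690 * 10.4800 * 0.9333266801 * 0.2426665808 = 0.1637774199
Term 3 = -0.0150 * 10.7000 * 0.9851119396 * 0.2125076094 = -0.0335996772
Theta = -0.1529521586 + (0.1637774199) + (-0.0335996772) = -0.022774

Answer: Theta = -0.022774


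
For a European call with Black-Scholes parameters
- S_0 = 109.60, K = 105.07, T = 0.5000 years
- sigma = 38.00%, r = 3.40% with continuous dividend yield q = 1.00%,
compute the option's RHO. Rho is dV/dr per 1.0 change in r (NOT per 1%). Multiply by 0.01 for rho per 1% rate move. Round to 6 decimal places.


d1 = 0.3361011758; d2 = 0.0674005989
phi(d1) = 0.3770337649; exp(-qT) = 0.9950124792; exp(-rT) = 0.9831436846
N(d2) = 0.5268686038
Rho = K*T*exp(-rT)*N(d2) = 105.0700 * 0.5000 * 0.9831436846 * 0.5268686038 = 27.212475

Answer: Rho = 27.212475


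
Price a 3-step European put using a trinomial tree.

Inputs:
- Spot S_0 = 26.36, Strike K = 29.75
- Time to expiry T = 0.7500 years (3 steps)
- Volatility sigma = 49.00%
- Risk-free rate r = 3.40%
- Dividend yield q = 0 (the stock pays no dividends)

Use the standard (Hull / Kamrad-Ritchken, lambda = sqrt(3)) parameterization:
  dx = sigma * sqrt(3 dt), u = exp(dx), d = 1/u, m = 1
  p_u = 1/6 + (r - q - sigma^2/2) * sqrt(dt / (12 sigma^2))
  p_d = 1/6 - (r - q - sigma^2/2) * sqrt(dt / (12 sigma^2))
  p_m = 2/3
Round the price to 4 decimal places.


dt = T/N = 0.250000; dx = sigma*sqrt(3*dt) = 0.424352
u = exp(dx) = 1.528600; d = 1/u = 0.654193
p_u = 0.141319, p_m = 0.666667, p_d = 0.192014
Discount per step: exp(-r*dt) = 0.991536
Stock lattice S(k, j) with j the centered position index:
  k=0: S(0,+0) = 26.3600
  k=1: S(1,-1) = 17.2445; S(1,+0) = 26.3600; S(1,+1) = 40.2939
  k=2: S(2,-2) = 11.2813; S(2,-1) = 17.2445; S(2,+0) = 26.3600; S(2,+1) = 40.2939; S(2,+2) = 61.5933
  k=3: S(3,-3) = 7.3801; S(3,-2) = 11.2813; S(3,-1) = 17.2445; S(3,+0) = 26.3600; S(3,+1) = 40.2939; S(3,+2) = 61.5933; S(3,+3) = 94.1515
Terminal payoffs V(N, j) = max(K - S_T, 0):
  V(3,-3) = 22.369877; V(3,-2) = 18.468741; V(3,-1) = 12.505465; V(3,+0) = 3.390000; V(3,+1) = 0.000000; V(3,+2) = 0.000000; V(3,+3) = 0.000000
Backward induction: V(k, j) = exp(-r*dt) * [p_u * V(k+1, j+1) + p_m * V(k+1, j) + p_d * V(k+1, j-1)]
  V(2,-2) = exp(-r*dt) * [p_u*12.505465 + p_m*18.468741 + p_d*22.369877] = 18.219563
  V(2,-1) = exp(-r*dt) * [p_u*3.390000 + p_m*12.505465 + p_d*18.468741] = 12.257674
  V(2,+0) = exp(-r*dt) * [p_u*0.000000 + p_m*3.390000 + p_d*12.505465] = 4.621773
  V(2,+1) = exp(-r*dt) * [p_u*0.000000 + p_m*0.000000 + p_d*3.390000] = 0.645418
  V(2,+2) = exp(-r*dt) * [p_u*0.000000 + p_m*0.000000 + p_d*0.000000] = 0.000000
  V(1,-1) = exp(-r*dt) * [p_u*4.621773 + p_m*12.257674 + p_d*18.219563] = 12.219037
  V(1,+0) = exp(-r*dt) * [p_u*0.645418 + p_m*4.621773 + p_d*12.257674] = 5.479266
  V(1,+1) = exp(-r*dt) * [p_u*0.000000 + p_m*0.645418 + p_d*4.621773] = 1.306571
  V(0,+0) = exp(-r*dt) * [p_u*1.306571 + p_m*5.479266 + p_d*12.219037] = 6.131376

Answer: Price = V(0,0) = 6.1314


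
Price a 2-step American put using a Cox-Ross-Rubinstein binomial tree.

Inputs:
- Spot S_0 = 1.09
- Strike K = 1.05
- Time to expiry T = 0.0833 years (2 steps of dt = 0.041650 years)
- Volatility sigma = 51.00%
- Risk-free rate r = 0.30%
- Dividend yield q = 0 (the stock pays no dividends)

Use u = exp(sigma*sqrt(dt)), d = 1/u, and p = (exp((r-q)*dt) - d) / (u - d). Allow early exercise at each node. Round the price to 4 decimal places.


dt = T/N = 0.041650
u = exp(sigma*sqrt(dt)) = 1.109692; d = 1/u = 0.901151
p = (exp((r-q)*dt) - d) / (u - d) = 0.474602
Discount per step: exp(-r*dt) = 0.999875
Stock lattice S(k, i) with i counting down-moves:
  k=0: S(0,0) = 1.0900
  k=1: S(1,0) = 1.2096; S(1,1) = 0.9823
  k=2: S(2,0) = 1.3422; S(2,1) = 1.0900; S(2,2) = 0.8852
Terminal payoffs V(N, i) = max(K - S_T, 0):
  V(2,0) = 0.000000; V(2,1) = 0.000000; V(2,2) = 0.164840
Backward induction: V(k, i) = exp(-r*dt) * [p * V(k+1, i) + (1-p) * V(k+1, i+1)]; then take max(V_cont, immediate exercise) for American.
  V(1,0) = exp(-r*dt) * [p*0.000000 + (1-p)*0.000000] = 0.000000; exercise = 0.000000; V(1,0) = max -> 0.000000
  V(1,1) = exp(-r*dt) * [p*0.000000 + (1-p)*0.164840] = 0.086596; exercise = 0.067745; V(1,1) = max -> 0.086596
  V(0,0) = exp(-r*dt) * [p*0.000000 + (1-p)*0.086596] = 0.045492; exercise = 0.000000; V(0,0) = max -> 0.045492

Answer: Price = V(0,0) = 0.0455


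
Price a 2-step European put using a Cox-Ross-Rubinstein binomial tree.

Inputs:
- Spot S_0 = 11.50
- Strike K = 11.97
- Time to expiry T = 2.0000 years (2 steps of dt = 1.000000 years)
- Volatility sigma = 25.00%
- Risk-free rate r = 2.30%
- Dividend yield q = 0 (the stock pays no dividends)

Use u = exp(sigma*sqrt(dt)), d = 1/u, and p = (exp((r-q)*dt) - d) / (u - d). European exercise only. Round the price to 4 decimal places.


dt = T/N = 1.000000
u = exp(sigma*sqrt(dt)) = 1.284025; d = 1/u = 0.778801
p = (exp((r-q)*dt) - d) / (u - d) = 0.483875
Discount per step: exp(-r*dt) = 0.977262
Stock lattice S(k, i) with i counting down-moves:
  k=0: S(0,0) = 11.5000
  k=1: S(1,0) = 14.7663; S(1,1) = 8.9562
  k=2: S(2,0) = 18.9603; S(2,1) = 11.5000; S(2,2) = 6.9751
Terminal payoffs V(N, i) = max(K - S_T, 0):
  V(2,0) = 0.000000; V(2,1) = 0.470000; V(2,2) = 4.994897
Backward induction: V(k, i) = exp(-r*dt) * [p * V(k+1, i) + (1-p) * V(k+1, i+1)].
  V(1,0) = exp(-r*dt) * [p*0.000000 + (1-p)*0.470000] = 0.237063
  V(1,1) = exp(-r*dt) * [p*0.470000 + (1-p)*4.994897] = 2.741623
  V(0,0) = exp(-r*dt) * [p*0.237063 + (1-p)*2.741623] = 1.494946

Answer: Price = V(0,0) = 1.4949


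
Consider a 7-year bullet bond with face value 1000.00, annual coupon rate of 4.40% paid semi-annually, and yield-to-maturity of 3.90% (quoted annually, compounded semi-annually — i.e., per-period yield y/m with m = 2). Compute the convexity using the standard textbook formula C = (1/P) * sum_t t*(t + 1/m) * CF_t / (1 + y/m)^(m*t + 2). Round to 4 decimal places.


Answer: Convexity = 42.0893

Derivation:
Coupon per period c = face * coupon_rate / m = 22.000000
Periods per year m = 2; per-period yield y/m = 0.019500
Number of cashflows N = 14
Cashflows (t years, CF_t, discount factor 1/(1+y/m)^(m*t), PV):
  t = 0.5000: CF_t = 22.000000, DF = 0.980873, PV = 21.579205
  t = 1.0000: CF_t = 22.000000, DF = 0.962112, PV = 21.166460
  t = 1.5000: CF_t = 22.000000, DF = 0.943709, PV = 20.761608
  t = 2.0000: CF_t = 22.000000, DF = 0.925659, PV = 20.364500
  t = 2.5000: CF_t = 22.000000, DF = 0.907954, PV = 19.974988
  t = 3.0000: CF_t = 22.000000, DF = 0.890588, PV = 19.592926
  t = 3.5000: CF_t = 22.000000, DF = 0.873553, PV = 19.218172
  t = 4.0000: CF_t = 22.000000, DF = 0.856845, PV = 18.850585
  t = 4.5000: CF_t = 22.000000, DF = 0.840456, PV = 18.490030
  t = 5.0000: CF_t = 22.000000, DF = 0.824380, PV = 18.136371
  t = 5.5000: CF_t = 22.000000, DF = 0.808613, PV = 17.789476
  t = 6.0000: CF_t = 22.000000, DF = 0.793146, PV = 17.449216
  t = 6.5000: CF_t = 22.000000, DF = 0.777976, PV = 17.115464
  t = 7.0000: CF_t = 1022.000000, DF = 0.763095, PV = 779.883396
Price P = sum_t PV_t = 1030.372398
Convexity numerator sum_t t*(t + 1/m) * CF_t / (1+y/m)^(m*t + 2):
  t = 0.5000: term = 10.380804
  t = 1.0000: term = 30.546751
  t = 1.5000: term = 59.924964
  t = 2.0000: term = 97.964630
  t = 2.5000: term = 144.136288
  t = 3.0000: term = 197.931146
  t = 3.5000: term = 258.860416
  t = 4.0000: term = 326.454669
  t = 4.5000: term = 400.263204
  t = 5.0000: term = 479.853441
  t = 5.5000: term = 564.810328
  t = 6.0000: term = 654.735767
  t = 6.5000: term = 749.248058
  t = 7.0000: term = 39392.588318
Convexity = (1/P) * sum = 43367.698785 / 1030.372398 = 42.089344


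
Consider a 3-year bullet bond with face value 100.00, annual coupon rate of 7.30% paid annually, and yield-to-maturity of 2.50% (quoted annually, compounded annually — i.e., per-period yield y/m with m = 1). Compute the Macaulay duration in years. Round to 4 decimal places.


Answer: Macaulay duration = 2.8136 years

Derivation:
Coupon per period c = face * coupon_rate / m = 7.300000
Periods per year m = 1; per-period yield y/m = 0.025000
Number of cashflows N = 3
Cashflows (t years, CF_t, discount factor 1/(1+y/m)^(m*t), PV):
  t = 1.0000: CF_t = 7.300000, DF = 0.975610, PV = 7.121951
  t = 2.0000: CF_t = 7.300000, DF = 0.951814, PV = 6.948245
  t = 3.0000: CF_t = 107.300000, DF = 0.928599, PV = 99.638717
Price P = sum_t PV_t = 113.708913
Macaulay numerator sum_t t * PV_t:
  t * PV_t at t = 1.0000: 7.121951
  t * PV_t at t = 2.0000: 13.896490
  t * PV_t at t = 3.0000: 298.916150
Macaulay duration D = (sum_t t * PV_t) / P = 319.934592 / 113.708913 = 2.813628


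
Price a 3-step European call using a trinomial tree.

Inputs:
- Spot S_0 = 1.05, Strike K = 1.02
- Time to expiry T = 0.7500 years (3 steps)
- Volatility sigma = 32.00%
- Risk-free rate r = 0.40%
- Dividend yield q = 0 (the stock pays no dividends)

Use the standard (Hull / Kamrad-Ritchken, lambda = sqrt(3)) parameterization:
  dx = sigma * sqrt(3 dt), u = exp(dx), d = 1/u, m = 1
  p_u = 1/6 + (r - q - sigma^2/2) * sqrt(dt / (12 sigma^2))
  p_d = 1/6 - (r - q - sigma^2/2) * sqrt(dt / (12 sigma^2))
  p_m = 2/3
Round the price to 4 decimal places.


Answer: Price = V(0,0) = 0.1254

Derivation:
dt = T/N = 0.250000; dx = sigma*sqrt(3*dt) = 0.277128
u = exp(dx) = 1.319335; d = 1/u = 0.757957
p_u = 0.145377, p_m = 0.666667, p_d = 0.187956
Discount per step: exp(-r*dt) = 0.999000
Stock lattice S(k, j) with j the centered position index:
  k=0: S(0,+0) = 1.0500
  k=1: S(1,-1) = 0.7959; S(1,+0) = 1.0500; S(1,+1) = 1.3853
  k=2: S(2,-2) = 0.6032; S(2,-1) = 0.7959; S(2,+0) = 1.0500; S(2,+1) = 1.3853; S(2,+2) = 1.8277
  k=3: S(3,-3) = 0.4572; S(3,-2) = 0.6032; S(3,-1) = 0.7959; S(3,+0) = 1.0500; S(3,+1) = 1.3853; S(3,+2) = 1.8277; S(3,+3) = 2.4113
Terminal payoffs V(N, j) = max(S_T - K, 0):
  V(3,-3) = 0.000000; V(3,-2) = 0.000000; V(3,-1) = 0.000000; V(3,+0) = 0.030000; V(3,+1) = 0.365302; V(3,+2) = 0.807678; V(3,+3) = 1.391321
Backward induction: V(k, j) = exp(-r*dt) * [p_u * V(k+1, j+1) + p_m * V(k+1, j) + p_d * V(k+1, j-1)]
  V(2,-2) = exp(-r*dt) * [p_u*0.000000 + p_m*0.000000 + p_d*0.000000] = 0.000000
  V(2,-1) = exp(-r*dt) * [p_u*0.030000 + p_m*0.000000 + p_d*0.000000] = 0.004357
  V(2,+0) = exp(-r*dt) * [p_u*0.365302 + p_m*0.030000 + p_d*0.000000] = 0.073033
  V(2,+1) = exp(-r*dt) * [p_u*0.807678 + p_m*0.365302 + p_d*0.030000] = 0.366225
  V(2,+2) = exp(-r*dt) * [p_u*1.391321 + p_m*0.807678 + p_d*0.365302] = 0.808570
  V(1,-1) = exp(-r*dt) * [p_u*0.073033 + p_m*0.004357 + p_d*0.000000] = 0.013508
  V(1,+0) = exp(-r*dt) * [p_u*0.366225 + p_m*0.073033 + p_d*0.004357] = 0.102646
  V(1,+1) = exp(-r*dt) * [p_u*0.808570 + p_m*0.366225 + p_d*0.073033] = 0.375049
  V(0,+0) = exp(-r*dt) * [p_u*0.375049 + p_m*0.102646 + p_d*0.013508] = 0.125368


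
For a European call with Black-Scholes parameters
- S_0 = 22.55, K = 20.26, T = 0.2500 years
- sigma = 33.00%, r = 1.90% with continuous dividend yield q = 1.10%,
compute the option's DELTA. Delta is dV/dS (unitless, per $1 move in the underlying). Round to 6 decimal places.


Answer: Delta = 0.769331

Derivation:
d1 = 0.7436307099; d2 = 0.5786307099
phi(d1) = 0.3025732598; exp(-qT) = 0.9972537778; exp(-rT) = 0.9952612634
N(d1) = 0.7714500405
Delta = exp(-qT) * N(d1) = 0.9972537778 * 0.7714500405 = 0.769331


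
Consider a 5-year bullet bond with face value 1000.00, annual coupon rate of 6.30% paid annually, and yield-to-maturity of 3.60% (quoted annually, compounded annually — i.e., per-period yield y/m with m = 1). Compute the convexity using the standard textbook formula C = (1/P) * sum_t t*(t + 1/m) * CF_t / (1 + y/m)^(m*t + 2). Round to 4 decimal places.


Answer: Convexity = 24.0650

Derivation:
Coupon per period c = face * coupon_rate / m = 63.000000
Periods per year m = 1; per-period yield y/m = 0.036000
Number of cashflows N = 5
Cashflows (t years, CF_t, discount factor 1/(1+y/m)^(m*t), PV):
  t = 1.0000: CF_t = 63.000000, DF = 0.965251, PV = 60.810811
  t = 2.0000: CF_t = 63.000000, DF = 0.931709, PV = 58.697694
  t = 3.0000: CF_t = 63.000000, DF = 0.899333, PV = 56.658006
  t = 4.0000: CF_t = 63.000000, DF = 0.868082, PV = 54.689195
  t = 5.0000: CF_t = 1063.000000, DF = 0.837917, PV = 890.706225
Price P = sum_t PV_t = 1121.561930
Convexity numerator sum_t t*(t + 1/m) * CF_t / (1+y/m)^(m*t + 2):
  t = 1.0000: term = 113.316011
  t = 2.0000: term = 328.135168
  t = 3.0000: term = 633.465575
  t = 4.0000: term = 1019.088763
  t = 5.0000: term = 24896.381563
Convexity = (1/P) * sum = 26990.387079 / 1121.561930 = 24.064999


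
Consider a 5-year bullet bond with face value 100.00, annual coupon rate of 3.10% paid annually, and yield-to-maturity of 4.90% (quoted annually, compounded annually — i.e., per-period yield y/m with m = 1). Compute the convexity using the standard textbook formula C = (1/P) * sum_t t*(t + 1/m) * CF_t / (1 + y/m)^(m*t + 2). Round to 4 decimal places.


Coupon per period c = face * coupon_rate / m = 3.100000
Periods per year m = 1; per-period yield y/m = 0.049000
Number of cashflows N = 5
Cashflows (t years, CF_t, discount factor 1/(1+y/m)^(m*t), PV):
  t = 1.0000: CF_t = 3.100000, DF = 0.953289, PV = 2.955195
  t = 2.0000: CF_t = 3.100000, DF = 0.908760, PV = 2.817155
  t = 3.0000: CF_t = 3.100000, DF = 0.866310, PV = 2.685562
  t = 4.0000: CF_t = 3.100000, DF = 0.825844, PV = 2.560117
  t = 5.0000: CF_t = 103.100000, DF = 0.787268, PV = 81.167323
Price P = sum_t PV_t = 92.185352
Convexity numerator sum_t t*(t + 1/m) * CF_t / (1+y/m)^(m*t + 2):
  t = 1.0000: term = 5.371125
  t = 2.0000: term = 15.360699
  t = 3.0000: term = 29.286367
  t = 4.0000: term = 46.530612
  t = 5.0000: term = 2212.847589
Convexity = (1/P) * sum = 2309.396391 / 92.185352 = 25.051663

Answer: Convexity = 25.0517


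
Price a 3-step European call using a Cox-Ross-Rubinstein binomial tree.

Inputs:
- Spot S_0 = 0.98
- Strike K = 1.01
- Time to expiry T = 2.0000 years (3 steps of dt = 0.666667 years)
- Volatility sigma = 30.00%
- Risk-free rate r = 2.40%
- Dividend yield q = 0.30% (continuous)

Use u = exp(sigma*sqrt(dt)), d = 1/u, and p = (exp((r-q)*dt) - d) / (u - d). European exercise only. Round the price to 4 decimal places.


dt = T/N = 0.666667
u = exp(sigma*sqrt(dt)) = 1.277556; d = 1/u = 0.782744
p = (exp((r-q)*dt) - d) / (u - d) = 0.467560
Discount per step: exp(-r*dt) = 0.984127
Stock lattice S(k, i) with i counting down-moves:
  k=0: S(0,0) = 0.9800
  k=1: S(1,0) = 1.2520; S(1,1) = 0.7671
  k=2: S(2,0) = 1.5995; S(2,1) = 0.9800; S(2,2) = 0.6004
  k=3: S(3,0) = 2.0435; S(3,1) = 1.2520; S(3,2) = 0.7671; S(3,3) = 0.4700
Terminal payoffs V(N, i) = max(S_T - K, 0):
  V(3,0) = 1.033460; V(3,1) = 0.242005; V(3,2) = 0.000000; V(3,3) = 0.000000
Backward induction: V(k, i) = exp(-r*dt) * [p * V(k+1, i) + (1-p) * V(k+1, i+1)].
  V(2,0) = exp(-r*dt) * [p*1.033460 + (1-p)*0.242005] = 0.602342
  V(2,1) = exp(-r*dt) * [p*0.242005 + (1-p)*0.000000] = 0.111356
  V(2,2) = exp(-r*dt) * [p*0.000000 + (1-p)*0.000000] = 0.000000
  V(1,0) = exp(-r*dt) * [p*0.602342 + (1-p)*0.111356] = 0.335510
  V(1,1) = exp(-r*dt) * [p*0.111356 + (1-p)*0.000000] = 0.051239
  V(0,0) = exp(-r*dt) * [p*0.335510 + (1-p)*0.051239] = 0.181230

Answer: Price = V(0,0) = 0.1812


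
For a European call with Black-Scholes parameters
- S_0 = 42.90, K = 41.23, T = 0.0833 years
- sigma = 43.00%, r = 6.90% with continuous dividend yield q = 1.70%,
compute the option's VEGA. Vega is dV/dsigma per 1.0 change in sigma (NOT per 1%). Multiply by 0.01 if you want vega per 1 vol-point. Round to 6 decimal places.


d1 = 0.4168902493; d2 = 0.2927847699
phi(d1) = 0.3657382837; exp(-qT) = 0.9985849022; exp(-rT) = 0.9942687864
Vega = S * exp(-qT) * phi(d1) * sqrt(T) = 42.9000 * 0.9985849022 * 0.3657382837 * 0.2886173938 = 4.522048

Answer: Vega = 4.522048


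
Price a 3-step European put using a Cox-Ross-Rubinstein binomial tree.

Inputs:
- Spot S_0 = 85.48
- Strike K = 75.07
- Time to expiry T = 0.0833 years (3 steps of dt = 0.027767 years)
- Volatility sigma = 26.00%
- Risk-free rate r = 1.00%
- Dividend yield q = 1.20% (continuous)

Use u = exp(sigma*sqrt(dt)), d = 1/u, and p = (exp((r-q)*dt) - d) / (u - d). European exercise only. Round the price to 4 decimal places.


Answer: Price = V(0,0) = 0.0011

Derivation:
dt = T/N = 0.027767
u = exp(sigma*sqrt(dt)) = 1.044277; d = 1/u = 0.957600
p = (exp((r-q)*dt) - d) / (u - d) = 0.488530
Discount per step: exp(-r*dt) = 0.999722
Stock lattice S(k, i) with i counting down-moves:
  k=0: S(0,0) = 85.4800
  k=1: S(1,0) = 89.2648; S(1,1) = 81.8557
  k=2: S(2,0) = 93.2172; S(2,1) = 85.4800; S(2,2) = 78.3850
  k=3: S(3,0) = 97.3445; S(3,1) = 89.2648; S(3,2) = 81.8557; S(3,3) = 75.0615
Terminal payoffs V(N, i) = max(K - S_T, 0):
  V(3,0) = 0.000000; V(3,1) = 0.000000; V(3,2) = 0.000000; V(3,3) = 0.008451
Backward induction: V(k, i) = exp(-r*dt) * [p * V(k+1, i) + (1-p) * V(k+1, i+1)].
  V(2,0) = exp(-r*dt) * [p*0.000000 + (1-p)*0.000000] = 0.000000
  V(2,1) = exp(-r*dt) * [p*0.000000 + (1-p)*0.000000] = 0.000000
  V(2,2) = exp(-r*dt) * [p*0.000000 + (1-p)*0.008451] = 0.004321
  V(1,0) = exp(-r*dt) * [p*0.000000 + (1-p)*0.000000] = 0.000000
  V(1,1) = exp(-r*dt) * [p*0.000000 + (1-p)*0.004321] = 0.002210
  V(0,0) = exp(-r*dt) * [p*0.000000 + (1-p)*0.002210] = 0.001130


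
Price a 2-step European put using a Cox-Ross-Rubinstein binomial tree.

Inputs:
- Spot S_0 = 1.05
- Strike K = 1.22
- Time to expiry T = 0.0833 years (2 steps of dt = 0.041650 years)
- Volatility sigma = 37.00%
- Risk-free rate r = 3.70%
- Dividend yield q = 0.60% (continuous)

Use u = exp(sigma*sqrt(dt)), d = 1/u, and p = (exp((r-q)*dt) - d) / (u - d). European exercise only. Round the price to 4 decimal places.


dt = T/N = 0.041650
u = exp(sigma*sqrt(dt)) = 1.078435; d = 1/u = 0.927270
p = (exp((r-q)*dt) - d) / (u - d) = 0.489678
Discount per step: exp(-r*dt) = 0.998460
Stock lattice S(k, i) with i counting down-moves:
  k=0: S(0,0) = 1.0500
  k=1: S(1,0) = 1.1324; S(1,1) = 0.9736
  k=2: S(2,0) = 1.2212; S(2,1) = 1.0500; S(2,2) = 0.9028
Terminal payoffs V(N, i) = max(K - S_T, 0):
  V(2,0) = 0.000000; V(2,1) = 0.170000; V(2,2) = 0.317179
Backward induction: V(k, i) = exp(-r*dt) * [p * V(k+1, i) + (1-p) * V(k+1, i+1)].
  V(1,0) = exp(-r*dt) * [p*0.000000 + (1-p)*0.170000] = 0.086621
  V(1,1) = exp(-r*dt) * [p*0.170000 + (1-p)*0.317179] = 0.244731
  V(0,0) = exp(-r*dt) * [p*0.086621 + (1-p)*0.244731] = 0.167051

Answer: Price = V(0,0) = 0.1671


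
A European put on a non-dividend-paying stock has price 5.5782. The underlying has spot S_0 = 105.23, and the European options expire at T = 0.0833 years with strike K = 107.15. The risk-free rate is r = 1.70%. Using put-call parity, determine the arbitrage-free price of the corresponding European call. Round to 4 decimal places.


Put-call parity: C - P = S_0 * exp(-qT) - K * exp(-rT).
S_0 * exp(-qT) = 105.2300 * 1.00000000 = 105.23000000
K * exp(-rT) = 107.1500 * 0.99858490 = 106.99837227
C = P + S*exp(-qT) - K*exp(-rT)
C = 5.5782 + 105.23000000 - 106.99837227 = 3.8098

Answer: Call price = 3.8098


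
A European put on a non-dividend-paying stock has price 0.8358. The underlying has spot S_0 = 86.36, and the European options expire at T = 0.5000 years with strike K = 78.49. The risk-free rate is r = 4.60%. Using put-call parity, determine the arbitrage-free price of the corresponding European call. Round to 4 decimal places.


Answer: Call price = 10.4905

Derivation:
Put-call parity: C - P = S_0 * exp(-qT) - K * exp(-rT).
S_0 * exp(-qT) = 86.3600 * 1.00000000 = 86.36000000
K * exp(-rT) = 78.4900 * 0.97726248 = 76.70533235
C = P + S*exp(-qT) - K*exp(-rT)
C = 0.8358 + 86.36000000 - 76.70533235 = 10.4905


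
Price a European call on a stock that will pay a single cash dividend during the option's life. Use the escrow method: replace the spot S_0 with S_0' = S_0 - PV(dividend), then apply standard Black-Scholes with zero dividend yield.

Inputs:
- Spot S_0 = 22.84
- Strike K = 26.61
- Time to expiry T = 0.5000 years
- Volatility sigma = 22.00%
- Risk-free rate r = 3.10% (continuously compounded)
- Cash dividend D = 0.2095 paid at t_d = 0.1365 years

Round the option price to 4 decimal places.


Answer: Price = 0.3518

Derivation:
PV(D) = D * exp(-r * t_d) = 0.2095 * 0.99577744 = 0.20861537
S_0' = S_0 - PV(D) = 22.8400 - 0.20861537 = 22.63138463
d1 = (ln(S_0'/K) + (r + sigma^2/2)*T) / (sigma*sqrt(T)) = -0.86363092
d2 = d1 - sigma*sqrt(T) = -1.01919441
exp(-rT) = 0.98461951
N(d1) = 0.19389534; N(d2) = 0.15405534
C = S_0' * N(d1) - K * exp(-rT) * N(d2) = 22.63138463 * 0.19389534 - 26.6100 * 0.98461951 * 0.15405534 = 0.3518


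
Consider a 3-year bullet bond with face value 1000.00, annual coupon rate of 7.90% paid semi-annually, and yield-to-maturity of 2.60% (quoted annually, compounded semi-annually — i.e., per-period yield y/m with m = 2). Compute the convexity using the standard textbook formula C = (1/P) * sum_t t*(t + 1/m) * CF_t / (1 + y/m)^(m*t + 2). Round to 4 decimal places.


Answer: Convexity = 9.0998

Derivation:
Coupon per period c = face * coupon_rate / m = 39.500000
Periods per year m = 2; per-period yield y/m = 0.013000
Number of cashflows N = 6
Cashflows (t years, CF_t, discount factor 1/(1+y/m)^(m*t), PV):
  t = 0.5000: CF_t = 39.500000, DF = 0.987167, PV = 38.993090
  t = 1.0000: CF_t = 39.500000, DF = 0.974498, PV = 38.492685
  t = 1.5000: CF_t = 39.500000, DF = 0.961992, PV = 37.998702
  t = 2.0000: CF_t = 39.500000, DF = 0.949647, PV = 37.511058
  t = 2.5000: CF_t = 39.500000, DF = 0.937460, PV = 37.029672
  t = 3.0000: CF_t = 1039.500000, DF = 0.925429, PV = 961.983940
Price P = sum_t PV_t = 1152.009147
Convexity numerator sum_t t*(t + 1/m) * CF_t / (1+y/m)^(m*t + 2):
  t = 0.5000: term = 18.999351
  t = 1.0000: term = 56.266587
  t = 1.5000: term = 111.089017
  t = 2.0000: term = 182.772321
  t = 2.5000: term = 270.640160
  t = 3.0000: term = 9843.243526
Convexity = (1/P) * sum = 10483.010962 / 1152.009147 = 9.099764


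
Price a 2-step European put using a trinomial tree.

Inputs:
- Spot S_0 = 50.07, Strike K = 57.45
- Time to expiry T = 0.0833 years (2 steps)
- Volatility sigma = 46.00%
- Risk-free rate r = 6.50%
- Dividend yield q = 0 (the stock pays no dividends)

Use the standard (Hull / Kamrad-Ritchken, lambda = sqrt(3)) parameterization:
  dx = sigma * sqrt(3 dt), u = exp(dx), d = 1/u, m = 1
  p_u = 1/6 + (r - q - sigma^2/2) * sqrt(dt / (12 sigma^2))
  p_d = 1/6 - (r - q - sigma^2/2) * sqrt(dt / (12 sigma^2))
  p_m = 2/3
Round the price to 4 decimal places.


Answer: Price = V(0,0) = 7.6902

Derivation:
dt = T/N = 0.041650; dx = sigma*sqrt(3*dt) = 0.162602
u = exp(dx) = 1.176568; d = 1/u = 0.849929
p_u = 0.161441, p_m = 0.666667, p_d = 0.171892
Discount per step: exp(-r*dt) = 0.997296
Stock lattice S(k, j) with j the centered position index:
  k=0: S(0,+0) = 50.0700
  k=1: S(1,-1) = 42.5560; S(1,+0) = 50.0700; S(1,+1) = 58.9108
  k=2: S(2,-2) = 36.1696; S(2,-1) = 42.5560; S(2,+0) = 50.0700; S(2,+1) = 58.9108; S(2,+2) = 69.3126
Terminal payoffs V(N, j) = max(K - S_T, 0):
  V(2,-2) = 21.280437; V(2,-1) = 14.894037; V(2,+0) = 7.380000; V(2,+1) = 0.000000; V(2,+2) = 0.000000
Backward induction: V(k, j) = exp(-r*dt) * [p_u * V(k+1, j+1) + p_m * V(k+1, j) + p_d * V(k+1, j-1)]
  V(1,-1) = exp(-r*dt) * [p_u*7.380000 + p_m*14.894037 + p_d*21.280437] = 14.738777
  V(1,+0) = exp(-r*dt) * [p_u*0.000000 + p_m*7.380000 + p_d*14.894037] = 7.459943
  V(1,+1) = exp(-r*dt) * [p_u*0.000000 + p_m*0.000000 + p_d*7.380000] = 1.265134
  V(0,+0) = exp(-r*dt) * [p_u*1.265134 + p_m*7.459943 + p_d*14.738777] = 7.690172


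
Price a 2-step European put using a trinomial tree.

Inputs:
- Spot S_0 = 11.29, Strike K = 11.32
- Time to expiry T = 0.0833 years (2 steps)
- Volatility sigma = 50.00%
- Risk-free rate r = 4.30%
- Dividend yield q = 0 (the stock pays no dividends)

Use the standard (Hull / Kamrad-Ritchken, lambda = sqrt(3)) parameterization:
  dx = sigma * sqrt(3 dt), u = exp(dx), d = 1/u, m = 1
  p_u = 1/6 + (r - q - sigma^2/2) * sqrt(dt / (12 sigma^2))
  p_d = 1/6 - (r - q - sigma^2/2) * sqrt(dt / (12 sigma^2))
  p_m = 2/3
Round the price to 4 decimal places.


Answer: Price = V(0,0) = 0.5555

Derivation:
dt = T/N = 0.041650; dx = sigma*sqrt(3*dt) = 0.176741
u = exp(dx) = 1.193322; d = 1/u = 0.837997
p_u = 0.157005, p_m = 0.666667, p_d = 0.176329
Discount per step: exp(-r*dt) = 0.998211
Stock lattice S(k, j) with j the centered position index:
  k=0: S(0,+0) = 11.2900
  k=1: S(1,-1) = 9.4610; S(1,+0) = 11.2900; S(1,+1) = 13.4726
  k=2: S(2,-2) = 7.9283; S(2,-1) = 9.4610; S(2,+0) = 11.2900; S(2,+1) = 13.4726; S(2,+2) = 16.0772
Terminal payoffs V(N, j) = max(K - S_T, 0):
  V(2,-2) = 3.391731; V(2,-1) = 1.859019; V(2,+0) = 0.030000; V(2,+1) = 0.000000; V(2,+2) = 0.000000
Backward induction: V(k, j) = exp(-r*dt) * [p_u * V(k+1, j+1) + p_m * V(k+1, j) + p_d * V(k+1, j-1)]
  V(1,-1) = exp(-r*dt) * [p_u*0.030000 + p_m*1.859019 + p_d*3.391731] = 1.838819
  V(1,+0) = exp(-r*dt) * [p_u*0.000000 + p_m*0.030000 + p_d*1.859019] = 0.347176
  V(1,+1) = exp(-r*dt) * [p_u*0.000000 + p_m*0.000000 + p_d*0.030000] = 0.005280
  V(0,+0) = exp(-r*dt) * [p_u*0.005280 + p_m*0.347176 + p_d*1.838819] = 0.555520


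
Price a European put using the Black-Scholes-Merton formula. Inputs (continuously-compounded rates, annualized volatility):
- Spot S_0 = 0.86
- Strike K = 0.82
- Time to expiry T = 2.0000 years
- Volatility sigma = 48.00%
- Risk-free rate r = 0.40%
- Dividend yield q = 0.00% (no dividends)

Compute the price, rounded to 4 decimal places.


Answer: Price = 0.1998

Derivation:
d1 = (ln(S/K) + (r - q + 0.5*sigma^2) * T) / (sigma * sqrt(T)) = 0.42135911
d2 = d1 - sigma * sqrt(T) = -0.25746340
exp(-rT) = 0.99203191; exp(-qT) = 1.00000000
P = K * exp(-rT) * N(-d2) - S_0 * exp(-qT) * N(-d1)
N(-d1) = 0.33674644; N(-d2) = 0.60158947
P = 0.8200 * 0.99203191 * 0.60158947 - 0.8600 * 1.00000000 * 0.33674644 = 0.1998
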